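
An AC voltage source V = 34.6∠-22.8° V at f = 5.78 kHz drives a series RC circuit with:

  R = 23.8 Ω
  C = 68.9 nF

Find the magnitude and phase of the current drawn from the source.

Step 1 — Angular frequency: ω = 2π·f = 2π·5780 = 3.632e+04 rad/s.
Step 2 — Component impedances:
  R: Z = R = 23.8 Ω
  C: Z = 1/(jωC) = -j/(ω·C) = 0 - j399.6 Ω
Step 3 — Series combination: Z_total = R + C = 23.8 - j399.6 Ω = 400.4∠-86.6° Ω.
Step 4 — Source phasor: V = 34.6∠-22.8° V = 31.9 - j13.41 V.
Step 5 — Ohm's law: I = V / Z_total = (31.9 - j13.41) / (23.8 - j399.6) = 0.03817 + j0.07754 A.
Step 6 — Convert to polar: |I| = 0.08642 A, ∠I = 63.8°.

I = 0.08642∠63.8° A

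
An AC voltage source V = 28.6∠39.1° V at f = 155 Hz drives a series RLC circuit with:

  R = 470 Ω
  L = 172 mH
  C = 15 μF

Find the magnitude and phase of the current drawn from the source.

Step 1 — Angular frequency: ω = 2π·f = 2π·155 = 973.9 rad/s.
Step 2 — Component impedances:
  R: Z = R = 470 Ω
  L: Z = jωL = j·973.9·0.172 = 0 + j167.5 Ω
  C: Z = 1/(jωC) = -j/(ω·C) = 0 - j68.45 Ω
Step 3 — Series combination: Z_total = R + L + C = 470 + j99.06 Ω = 480.3∠11.9° Ω.
Step 4 — Source phasor: V = 28.6∠39.1° V = 22.19 + j18.04 V.
Step 5 — Ohm's law: I = V / Z_total = (22.19 + j18.04) / (470 + j99.06) = 0.05296 + j0.02722 A.
Step 6 — Convert to polar: |I| = 0.05954 A, ∠I = 27.2°.

I = 0.05954∠27.2° A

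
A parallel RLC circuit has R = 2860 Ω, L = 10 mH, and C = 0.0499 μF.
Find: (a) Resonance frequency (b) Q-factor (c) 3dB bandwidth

Step 1 — Resonance: ω₀ = 1/√(LC) = 1/√(0.01·4.99e-08) = 4.477e+04 rad/s.
Step 2 — f₀ = ω₀/(2π) = 7125 Hz.
Step 3 — Parallel Q: Q = R/(ω₀L) = 2860/(4.477e+04·0.01) = 6.389.
Step 4 — Bandwidth: Δω = ω₀/Q = 7007 rad/s; BW = Δω/(2π) = 1115 Hz.

(a) f₀ = 7125 Hz  (b) Q = 6.389  (c) BW = 1115 Hz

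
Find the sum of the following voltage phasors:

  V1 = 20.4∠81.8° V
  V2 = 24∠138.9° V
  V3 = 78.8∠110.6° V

Step 1 — Convert each phasor to rectangular form:
  V1 = 20.4·(cos(81.8°) + j·sin(81.8°)) = 2.91 + j20.19 V
  V2 = 24·(cos(138.9°) + j·sin(138.9°)) = -18.09 + j15.78 V
  V3 = 78.8·(cos(110.6°) + j·sin(110.6°)) = -27.73 + j73.76 V
Step 2 — Sum components: V_total = -42.9 + j109.7 V.
Step 3 — Convert to polar: |V_total| = 117.8 V, ∠V_total = 111.4°.

V_total = 117.8∠111.4° V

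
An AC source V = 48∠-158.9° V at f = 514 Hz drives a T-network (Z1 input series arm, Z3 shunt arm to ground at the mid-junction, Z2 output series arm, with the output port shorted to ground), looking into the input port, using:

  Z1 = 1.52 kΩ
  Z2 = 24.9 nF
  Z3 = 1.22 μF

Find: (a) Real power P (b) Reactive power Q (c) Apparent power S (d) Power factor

Step 1 — Angular frequency: ω = 2π·f = 2π·514 = 3230 rad/s.
Step 2 — Component impedances:
  Z1: Z = R = 1520 Ω
  Z2: Z = 1/(jωC) = -j/(ω·C) = 0 - j1.244e+04 Ω
  Z3: Z = 1/(jωC) = -j/(ω·C) = 0 - j253.8 Ω
Step 3 — With the output port shorted to ground, the output series arm Z2 runs from the junction to ground; the shunt arm Z3 also runs from the junction to ground. They appear in parallel: Z3 || Z2 = 0 - j248.7 Ω.
Step 4 — Series with input arm Z1: Z_in = Z1 + (Z3 || Z2) = 1520 - j248.7 Ω = 1540∠-9.3° Ω.
Step 5 — Source phasor: V = 48∠-158.9° V = -44.78 - j17.28 V.
Step 6 — Current: I = V / Z = -0.02688 - j0.01577 A = 0.03116∠-149.6° A.
Step 7 — Complex power: S = V·I* = 1.476 - j0.2416 VA.
Step 8 — Real power: P = Re(S) = 1.476 W.
Step 9 — Reactive power: Q = Im(S) = -0.2416 VAR.
Step 10 — Apparent power: |S| = 1.496 VA.
Step 11 — Power factor: PF = P/|S| = 0.9869 (leading).

(a) P = 1.476 W  (b) Q = -0.2416 VAR  (c) S = 1.496 VA  (d) PF = 0.9869 (leading)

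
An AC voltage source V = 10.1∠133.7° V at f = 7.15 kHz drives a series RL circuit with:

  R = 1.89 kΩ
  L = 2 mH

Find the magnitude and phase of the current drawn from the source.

Step 1 — Angular frequency: ω = 2π·f = 2π·7150 = 4.492e+04 rad/s.
Step 2 — Component impedances:
  R: Z = R = 1890 Ω
  L: Z = jωL = j·4.492e+04·0.002 = 0 + j89.85 Ω
Step 3 — Series combination: Z_total = R + L = 1890 + j89.85 Ω = 1892∠2.7° Ω.
Step 4 — Source phasor: V = 10.1∠133.7° V = -6.978 + j7.302 V.
Step 5 — Ohm's law: I = V / Z_total = (-6.978 + j7.302) / (1890 + j89.85) = -0.0035 + j0.00403 A.
Step 6 — Convert to polar: |I| = 0.005338 A, ∠I = 131.0°.

I = 0.005338∠131.0° A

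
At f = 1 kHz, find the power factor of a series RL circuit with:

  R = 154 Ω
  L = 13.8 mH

Step 1 — Angular frequency: ω = 2π·f = 2π·1000 = 6283 rad/s.
Step 2 — Component impedances:
  R: Z = R = 154 Ω
  L: Z = jωL = j·6283·0.0138 = 0 + j86.71 Ω
Step 3 — Series combination: Z_total = R + L = 154 + j86.71 Ω = 176.7∠29.4° Ω.
Step 4 — Power factor: PF = cos(φ) = Re(Z)/|Z| = 154/176.73 = 0.8714.
Step 5 — Type: Im(Z) = 86.71 ⇒ lagging (phase φ = 29.4°).

PF = 0.8714 (lagging, φ = 29.4°)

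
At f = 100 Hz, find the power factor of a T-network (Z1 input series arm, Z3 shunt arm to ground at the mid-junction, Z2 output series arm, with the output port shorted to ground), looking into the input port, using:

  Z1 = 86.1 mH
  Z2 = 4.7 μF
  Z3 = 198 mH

Step 1 — Angular frequency: ω = 2π·f = 2π·100 = 628.3 rad/s.
Step 2 — Component impedances:
  Z1: Z = jωL = j·628.3·0.0861 = 0 + j54.1 Ω
  Z2: Z = 1/(jωC) = -j/(ω·C) = 0 - j338.6 Ω
  Z3: Z = jωL = j·628.3·0.198 = 0 + j124.4 Ω
Step 3 — With the output port shorted to ground, the output series arm Z2 runs from the junction to ground; the shunt arm Z3 also runs from the junction to ground. They appear in parallel: Z3 || Z2 = 0 + j196.7 Ω.
Step 4 — Series with input arm Z1: Z_in = Z1 + (Z3 || Z2) = 0 + j250.8 Ω = 250.8∠90.0° Ω.
Step 5 — Power factor: PF = cos(φ) = Re(Z)/|Z| = 0/250.8 = 0.
Step 6 — Type: Im(Z) = 250.8 ⇒ lagging (phase φ = 90.0°).

PF = 0 (lagging, φ = 90.0°)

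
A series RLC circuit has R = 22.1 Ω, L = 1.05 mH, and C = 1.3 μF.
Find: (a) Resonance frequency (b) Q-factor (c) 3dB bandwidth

Step 1 — Resonance: ω₀ = 1/√(LC) = 1/√(0.00105·1.3e-06) = 2.707e+04 rad/s.
Step 2 — f₀ = ω₀/(2π) = 4308 Hz.
Step 3 — Series Q: Q = ω₀L/R = 2.707e+04·0.00105/22.1 = 1.286.
Step 4 — Bandwidth: Δω = ω₀/Q = 2.105e+04 rad/s; BW = Δω/(2π) = 3350 Hz.

(a) f₀ = 4308 Hz  (b) Q = 1.286  (c) BW = 3350 Hz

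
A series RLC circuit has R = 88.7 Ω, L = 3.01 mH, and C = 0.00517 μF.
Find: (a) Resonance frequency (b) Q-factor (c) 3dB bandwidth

Step 1 — Resonance condition Im(Z)=0 gives ω₀ = 1/√(LC).
Step 2 — ω₀ = 1/√(0.00301·5.17e-09) = 2.535e+05 rad/s.
Step 3 — f₀ = ω₀/(2π) = 4.035e+04 Hz.
Step 4 — Series Q: Q = ω₀L/R = 2.535e+05·0.00301/88.7 = 8.602.
Step 5 — 3dB bandwidth: Δω = ω₀/Q = 2.947e+04 rad/s; BW = Δω/(2π) = 4690 Hz.

(a) f₀ = 4.035e+04 Hz  (b) Q = 8.602  (c) BW = 4690 Hz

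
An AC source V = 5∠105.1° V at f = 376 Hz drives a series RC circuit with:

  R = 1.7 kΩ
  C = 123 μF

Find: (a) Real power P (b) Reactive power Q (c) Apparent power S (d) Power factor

Step 1 — Angular frequency: ω = 2π·f = 2π·376 = 2362 rad/s.
Step 2 — Component impedances:
  R: Z = R = 1700 Ω
  C: Z = 1/(jωC) = -j/(ω·C) = 0 - j3.441 Ω
Step 3 — Series combination: Z_total = R + C = 1700 - j3.441 Ω = 1700∠-0.1° Ω.
Step 4 — Source phasor: V = 5∠105.1° V = -1.303 + j4.827 V.
Step 5 — Current: I = V / Z = -0.0007719 + j0.002838 A = 0.002941∠105.2° A.
Step 6 — Complex power: S = V·I* = 0.01471 - j2.977e-05 VA.
Step 7 — Real power: P = Re(S) = 0.01471 W.
Step 8 — Reactive power: Q = Im(S) = -2.977e-05 VAR.
Step 9 — Apparent power: |S| = 0.01471 VA.
Step 10 — Power factor: PF = P/|S| = 1 (leading).

(a) P = 0.01471 W  (b) Q = -2.977e-05 VAR  (c) S = 0.01471 VA  (d) PF = 1 (leading)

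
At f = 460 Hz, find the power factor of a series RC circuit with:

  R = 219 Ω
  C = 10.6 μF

Step 1 — Angular frequency: ω = 2π·f = 2π·460 = 2890 rad/s.
Step 2 — Component impedances:
  R: Z = R = 219 Ω
  C: Z = 1/(jωC) = -j/(ω·C) = 0 - j32.64 Ω
Step 3 — Series combination: Z_total = R + C = 219 - j32.64 Ω = 221.4∠-8.5° Ω.
Step 4 — Power factor: PF = cos(φ) = Re(Z)/|Z| = 219/221.42 = 0.9891.
Step 5 — Type: Im(Z) = -32.64 ⇒ leading (phase φ = -8.5°).

PF = 0.9891 (leading, φ = -8.5°)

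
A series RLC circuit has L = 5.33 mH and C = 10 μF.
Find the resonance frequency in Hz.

Step 1 — Resonance condition Im(Z)=0 gives ω₀ = 1/√(LC).
Step 2 — ω₀ = 1/√(0.00533·1e-05) = 4331 rad/s.
Step 3 — f₀ = ω₀/(2π) = 689.4 Hz.

f₀ = 689.4 Hz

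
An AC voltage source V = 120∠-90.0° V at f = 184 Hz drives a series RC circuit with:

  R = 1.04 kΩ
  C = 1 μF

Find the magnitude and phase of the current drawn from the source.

Step 1 — Angular frequency: ω = 2π·f = 2π·184 = 1156 rad/s.
Step 2 — Component impedances:
  R: Z = R = 1040 Ω
  C: Z = 1/(jωC) = -j/(ω·C) = 0 - j865 Ω
Step 3 — Series combination: Z_total = R + C = 1040 - j865 Ω = 1353∠-39.8° Ω.
Step 4 — Source phasor: V = 120∠-90.0° V = 0 - j120 V.
Step 5 — Ohm's law: I = V / Z_total = (0 - j120) / (1040 - j865) = 0.05673 - j0.06821 A.
Step 6 — Convert to polar: |I| = 0.08871 A, ∠I = -50.2°.

I = 0.08871∠-50.2° A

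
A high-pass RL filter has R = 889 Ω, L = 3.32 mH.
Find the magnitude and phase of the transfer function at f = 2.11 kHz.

Step 1 — Angular frequency: ω = 2π·2110 = 1.326e+04 rad/s.
Step 2 — Transfer function: H(jω) = jωL/(R + jωL).
Step 3 — Numerator jωL = j·44.01; denominator R + jωL = 889 + j44.01.
Step 4 — H = 0.002445 + j0.04939.
Step 5 — Magnitude: |H| = 0.04945 (-26.1 dB); phase: φ = 87.2°.

|H| = 0.04945 (-26.1 dB), φ = 87.2°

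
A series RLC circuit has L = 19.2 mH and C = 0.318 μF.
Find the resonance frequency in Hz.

Step 1 — Resonance condition Im(Z)=0 gives ω₀ = 1/√(LC).
Step 2 — ω₀ = 1/√(0.0192·3.18e-07) = 1.28e+04 rad/s.
Step 3 — f₀ = ω₀/(2π) = 2037 Hz.

f₀ = 2037 Hz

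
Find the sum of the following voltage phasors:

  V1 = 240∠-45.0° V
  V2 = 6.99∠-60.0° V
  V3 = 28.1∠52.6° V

Step 1 — Convert each phasor to rectangular form:
  V1 = 240·(cos(-45.0°) + j·sin(-45.0°)) = 169.7 - j169.7 V
  V2 = 6.99·(cos(-60.0°) + j·sin(-60.0°)) = 3.495 - j6.054 V
  V3 = 28.1·(cos(52.6°) + j·sin(52.6°)) = 17.07 + j22.32 V
Step 2 — Sum components: V_total = 190.3 - j153.4 V.
Step 3 — Convert to polar: |V_total| = 244.4 V, ∠V_total = -38.9°.

V_total = 244.4∠-38.9° V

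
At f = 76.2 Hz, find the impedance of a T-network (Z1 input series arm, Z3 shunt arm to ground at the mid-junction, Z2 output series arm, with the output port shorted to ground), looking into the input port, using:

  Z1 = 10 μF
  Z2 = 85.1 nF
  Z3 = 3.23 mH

Step 1 — Angular frequency: ω = 2π·f = 2π·76.2 = 478.8 rad/s.
Step 2 — Component impedances:
  Z1: Z = 1/(jωC) = -j/(ω·C) = 0 - j208.9 Ω
  Z2: Z = 1/(jωC) = -j/(ω·C) = 0 - j2.454e+04 Ω
  Z3: Z = jωL = j·478.8·0.00323 = 0 + j1.546 Ω
Step 3 — With the output port shorted to ground, the output series arm Z2 runs from the junction to ground; the shunt arm Z3 also runs from the junction to ground. They appear in parallel: Z3 || Z2 = 0 + j1.547 Ω.
Step 4 — Series with input arm Z1: Z_in = Z1 + (Z3 || Z2) = 0 - j207.3 Ω = 207.3∠-90.0° Ω.

Z = 0 - j207.3 Ω = 207.3∠-90.0° Ω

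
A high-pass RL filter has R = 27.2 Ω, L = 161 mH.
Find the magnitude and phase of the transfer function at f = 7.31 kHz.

Step 1 — Angular frequency: ω = 2π·7310 = 4.593e+04 rad/s.
Step 2 — Transfer function: H(jω) = jωL/(R + jωL).
Step 3 — Numerator jωL = j·7395; denominator R + jωL = 27.2 + j7395.
Step 4 — H = 1 + j0.003678.
Step 5 — Magnitude: |H| = 1 (-0.0 dB); phase: φ = 0.2°.

|H| = 1 (-0.0 dB), φ = 0.2°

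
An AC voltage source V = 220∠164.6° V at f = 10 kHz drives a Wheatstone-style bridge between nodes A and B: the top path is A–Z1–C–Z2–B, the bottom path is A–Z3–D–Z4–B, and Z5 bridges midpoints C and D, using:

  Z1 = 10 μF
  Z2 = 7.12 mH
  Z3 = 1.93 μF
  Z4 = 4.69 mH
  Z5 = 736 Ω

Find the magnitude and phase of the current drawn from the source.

Step 1 — Angular frequency: ω = 2π·f = 2π·1e+04 = 6.283e+04 rad/s.
Step 2 — Component impedances:
  Z1: Z = 1/(jωC) = -j/(ω·C) = 0 - j1.592 Ω
  Z2: Z = jωL = j·6.283e+04·0.00712 = 0 + j447.4 Ω
  Z3: Z = 1/(jωC) = -j/(ω·C) = 0 - j8.246 Ω
  Z4: Z = jωL = j·6.283e+04·0.00469 = 0 + j294.7 Ω
  Z5: Z = R = 736 Ω
Step 3 — Bridge requires nodal analysis (the Z5 bridge couples midpoints C and D, so the two paths cannot be reduced to a simple series/parallel combination). Setting node B to ground and injecting 1 A at node A, the 3-node admittance system at A, C, D solves to V_A = Z_AB = 0.02627 + j174.4 Ω = 174.4∠90.0° Ω.
Step 4 — Source phasor: V = 220∠164.6° V = -212.1 + j58.42 V.
Step 5 — Ohm's law: I = V / Z_total = (-212.1 + j58.42) / (0.02627 + j174.4) = 0.3348 + j1.216 A.
Step 6 — Convert to polar: |I| = 1.262 A, ∠I = 74.6°.

I = 1.262∠74.6° A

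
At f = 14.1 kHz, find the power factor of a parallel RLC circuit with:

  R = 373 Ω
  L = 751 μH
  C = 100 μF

Step 1 — Angular frequency: ω = 2π·f = 2π·1.41e+04 = 8.859e+04 rad/s.
Step 2 — Component impedances:
  R: Z = R = 373 Ω
  L: Z = jωL = j·8.859e+04·0.000751 = 0 + j66.53 Ω
  C: Z = 1/(jωC) = -j/(ω·C) = 0 - j0.1129 Ω
Step 3 — Parallel combination: 1/Z_total = 1/R + 1/L + 1/C; Z_total = 3.427e-05 - j0.1131 Ω = 0.1131∠-90.0° Ω.
Step 4 — Power factor: PF = cos(φ) = Re(Z)/|Z| = 3.4274e-05/0.11307 = 0.0003031.
Step 5 — Type: Im(Z) = -0.1131 ⇒ leading (phase φ = -90.0°).

PF = 0.0003031 (leading, φ = -90.0°)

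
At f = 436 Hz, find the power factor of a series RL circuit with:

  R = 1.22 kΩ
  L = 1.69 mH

Step 1 — Angular frequency: ω = 2π·f = 2π·436 = 2739 rad/s.
Step 2 — Component impedances:
  R: Z = R = 1220 Ω
  L: Z = jωL = j·2739·0.00169 = 0 + j4.63 Ω
Step 3 — Series combination: Z_total = R + L = 1220 + j4.63 Ω = 1220∠0.2° Ω.
Step 4 — Power factor: PF = cos(φ) = Re(Z)/|Z| = 1220/1220 = 1.
Step 5 — Type: Im(Z) = 4.63 ⇒ lagging (phase φ = 0.2°).

PF = 1 (lagging, φ = 0.2°)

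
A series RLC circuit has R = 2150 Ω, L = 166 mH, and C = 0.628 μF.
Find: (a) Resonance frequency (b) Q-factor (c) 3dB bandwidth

Step 1 — Resonance condition Im(Z)=0 gives ω₀ = 1/√(LC).
Step 2 — ω₀ = 1/√(0.166·6.28e-07) = 3097 rad/s.
Step 3 — f₀ = ω₀/(2π) = 492.9 Hz.
Step 4 — Series Q: Q = ω₀L/R = 3097·0.166/2150 = 0.2391.
Step 5 — 3dB bandwidth: Δω = ω₀/Q = 1.295e+04 rad/s; BW = Δω/(2π) = 2061 Hz.

(a) f₀ = 492.9 Hz  (b) Q = 0.2391  (c) BW = 2061 Hz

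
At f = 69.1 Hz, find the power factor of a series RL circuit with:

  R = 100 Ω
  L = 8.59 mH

Step 1 — Angular frequency: ω = 2π·f = 2π·69.1 = 434.2 rad/s.
Step 2 — Component impedances:
  R: Z = R = 100 Ω
  L: Z = jωL = j·434.2·0.00859 = 0 + j3.73 Ω
Step 3 — Series combination: Z_total = R + L = 100 + j3.73 Ω = 100.1∠2.1° Ω.
Step 4 — Power factor: PF = cos(φ) = Re(Z)/|Z| = 100/100.07 = 0.9993.
Step 5 — Type: Im(Z) = 3.73 ⇒ lagging (phase φ = 2.1°).

PF = 0.9993 (lagging, φ = 2.1°)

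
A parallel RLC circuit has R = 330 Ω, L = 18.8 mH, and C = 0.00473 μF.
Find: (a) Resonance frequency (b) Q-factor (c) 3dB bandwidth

Step 1 — Resonance: ω₀ = 1/√(LC) = 1/√(0.0188·4.73e-09) = 1.06e+05 rad/s.
Step 2 — f₀ = ω₀/(2π) = 1.688e+04 Hz.
Step 3 — Parallel Q: Q = R/(ω₀L) = 330/(1.06e+05·0.0188) = 0.1655.
Step 4 — Bandwidth: Δω = ω₀/Q = 6.407e+05 rad/s; BW = Δω/(2π) = 1.02e+05 Hz.

(a) f₀ = 1.688e+04 Hz  (b) Q = 0.1655  (c) BW = 1.02e+05 Hz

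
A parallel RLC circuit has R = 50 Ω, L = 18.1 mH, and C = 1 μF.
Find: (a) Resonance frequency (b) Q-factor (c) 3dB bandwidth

Step 1 — Resonance: ω₀ = 1/√(LC) = 1/√(0.0181·1e-06) = 7433 rad/s.
Step 2 — f₀ = ω₀/(2π) = 1183 Hz.
Step 3 — Parallel Q: Q = R/(ω₀L) = 50/(7433·0.0181) = 0.3716.
Step 4 — Bandwidth: Δω = ω₀/Q = 2e+04 rad/s; BW = Δω/(2π) = 3183 Hz.

(a) f₀ = 1183 Hz  (b) Q = 0.3716  (c) BW = 3183 Hz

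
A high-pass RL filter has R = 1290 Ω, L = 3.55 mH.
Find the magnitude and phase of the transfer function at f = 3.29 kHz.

Step 1 — Angular frequency: ω = 2π·3290 = 2.067e+04 rad/s.
Step 2 — Transfer function: H(jω) = jωL/(R + jωL).
Step 3 — Numerator jωL = j·73.38; denominator R + jωL = 1290 + j73.38.
Step 4 — H = 0.003226 + j0.0567.
Step 5 — Magnitude: |H| = 0.0568 (-24.9 dB); phase: φ = 86.7°.

|H| = 0.0568 (-24.9 dB), φ = 86.7°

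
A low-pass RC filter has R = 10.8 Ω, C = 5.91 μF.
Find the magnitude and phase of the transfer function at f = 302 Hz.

Step 1 — Angular frequency: ω = 2π·302 = 1898 rad/s.
Step 2 — Transfer function: H(jω) = 1/(1 + jωRC).
Step 3 — Denominator: 1 + jωRC = 1 + j·1898·10.8·5.91e-06 = 1 + j0.1211.
Step 4 — H = 0.9855 - j0.1194.
Step 5 — Magnitude: |H| = 0.9927 (-0.1 dB); phase: φ = -6.9°.

|H| = 0.9927 (-0.1 dB), φ = -6.9°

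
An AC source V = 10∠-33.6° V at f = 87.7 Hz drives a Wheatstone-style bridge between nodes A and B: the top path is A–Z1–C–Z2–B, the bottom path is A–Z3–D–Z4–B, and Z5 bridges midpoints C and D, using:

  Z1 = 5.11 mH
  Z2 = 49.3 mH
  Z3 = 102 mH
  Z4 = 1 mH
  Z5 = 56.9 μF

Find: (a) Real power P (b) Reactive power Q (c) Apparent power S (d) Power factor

Step 1 — Angular frequency: ω = 2π·f = 2π·87.7 = 551 rad/s.
Step 2 — Component impedances:
  Z1: Z = jωL = j·551·0.00511 = 0 + j2.816 Ω
  Z2: Z = jωL = j·551·0.0493 = 0 + j27.17 Ω
  Z3: Z = jωL = j·551·0.102 = 0 + j56.21 Ω
  Z4: Z = jωL = j·551·0.001 = 0 + j0.551 Ω
  Z5: Z = 1/(jωC) = -j/(ω·C) = 0 - j31.89 Ω
Step 3 — Bridge requires nodal analysis (the Z5 bridge couples midpoints C and D, so the two paths cannot be reduced to a simple series/parallel combination). Setting node B to ground and injecting 1 A at node A, the 3-node admittance system at A, C, D solves to V_A = Z_AB = 0 + j43.34 Ω = 43.34∠90.0° Ω.
Step 4 — Source phasor: V = 10∠-33.6° V = 8.329 - j5.534 V.
Step 5 — Current: I = V / Z = -0.1277 - j0.1922 A = 0.2307∠-123.6° A.
Step 6 — Complex power: S = V·I* = 0 + j2.307 VA.
Step 7 — Real power: P = Re(S) = 0 W.
Step 8 — Reactive power: Q = Im(S) = 2.307 VAR.
Step 9 — Apparent power: |S| = 2.307 VA.
Step 10 — Power factor: PF = P/|S| = 0 (lagging).

(a) P = 0 W  (b) Q = 2.307 VAR  (c) S = 2.307 VA  (d) PF = 0 (lagging)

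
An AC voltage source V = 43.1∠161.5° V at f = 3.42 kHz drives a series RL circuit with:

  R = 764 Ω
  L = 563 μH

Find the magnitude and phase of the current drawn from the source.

Step 1 — Angular frequency: ω = 2π·f = 2π·3420 = 2.149e+04 rad/s.
Step 2 — Component impedances:
  R: Z = R = 764 Ω
  L: Z = jωL = j·2.149e+04·0.000563 = 0 + j12.1 Ω
Step 3 — Series combination: Z_total = R + L = 764 + j12.1 Ω = 764.1∠0.9° Ω.
Step 4 — Source phasor: V = 43.1∠161.5° V = -40.87 + j13.68 V.
Step 5 — Ohm's law: I = V / Z_total = (-40.87 + j13.68) / (764 + j12.1) = -0.0532 + j0.01874 A.
Step 6 — Convert to polar: |I| = 0.05641 A, ∠I = 160.6°.

I = 0.05641∠160.6° A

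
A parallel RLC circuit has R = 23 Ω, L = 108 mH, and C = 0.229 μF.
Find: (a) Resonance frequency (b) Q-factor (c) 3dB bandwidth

Step 1 — Resonance: ω₀ = 1/√(LC) = 1/√(0.108·2.29e-07) = 6359 rad/s.
Step 2 — f₀ = ω₀/(2π) = 1012 Hz.
Step 3 — Parallel Q: Q = R/(ω₀L) = 23/(6359·0.108) = 0.03349.
Step 4 — Bandwidth: Δω = ω₀/Q = 1.899e+05 rad/s; BW = Δω/(2π) = 3.022e+04 Hz.

(a) f₀ = 1012 Hz  (b) Q = 0.03349  (c) BW = 3.022e+04 Hz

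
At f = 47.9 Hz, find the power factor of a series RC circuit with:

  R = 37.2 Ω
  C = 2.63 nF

Step 1 — Angular frequency: ω = 2π·f = 2π·47.9 = 301 rad/s.
Step 2 — Component impedances:
  R: Z = R = 37.2 Ω
  C: Z = 1/(jωC) = -j/(ω·C) = 0 - j1.263e+06 Ω
Step 3 — Series combination: Z_total = R + C = 37.2 - j1.263e+06 Ω = 1.263e+06∠-90.0° Ω.
Step 4 — Power factor: PF = cos(φ) = Re(Z)/|Z| = 37.2/1.263e+06 = 2.945e-05.
Step 5 — Type: Im(Z) = -1.263e+06 ⇒ leading (phase φ = -90.0°).

PF = 2.945e-05 (leading, φ = -90.0°)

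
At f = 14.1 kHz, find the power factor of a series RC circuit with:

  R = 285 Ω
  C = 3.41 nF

Step 1 — Angular frequency: ω = 2π·f = 2π·1.41e+04 = 8.859e+04 rad/s.
Step 2 — Component impedances:
  R: Z = R = 285 Ω
  C: Z = 1/(jωC) = -j/(ω·C) = 0 - j3310 Ω
Step 3 — Series combination: Z_total = R + C = 285 - j3310 Ω = 3322∠-85.1° Ω.
Step 4 — Power factor: PF = cos(φ) = Re(Z)/|Z| = 285/3322.4 = 0.08578.
Step 5 — Type: Im(Z) = -3310 ⇒ leading (phase φ = -85.1°).

PF = 0.08578 (leading, φ = -85.1°)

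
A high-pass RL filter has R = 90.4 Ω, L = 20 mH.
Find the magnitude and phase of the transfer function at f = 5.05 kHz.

Step 1 — Angular frequency: ω = 2π·5050 = 3.173e+04 rad/s.
Step 2 — Transfer function: H(jω) = jωL/(R + jωL).
Step 3 — Numerator jωL = j·634.6; denominator R + jωL = 90.4 + j634.6.
Step 4 — H = 0.9801 + j0.1396.
Step 5 — Magnitude: |H| = 0.99 (-0.1 dB); phase: φ = 8.1°.

|H| = 0.99 (-0.1 dB), φ = 8.1°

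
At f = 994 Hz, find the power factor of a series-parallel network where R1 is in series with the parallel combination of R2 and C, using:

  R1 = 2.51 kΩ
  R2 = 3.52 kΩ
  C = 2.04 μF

Step 1 — Angular frequency: ω = 2π·f = 2π·994 = 6245 rad/s.
Step 2 — Component impedances:
  R1: Z = R = 2510 Ω
  R2: Z = R = 3520 Ω
  C: Z = 1/(jωC) = -j/(ω·C) = 0 - j78.49 Ω
Step 3 — Parallel branch: R2 || C = 1/(1/R2 + 1/C) = 1.749 - j78.45 Ω.
Step 4 — Series with R1: Z_total = R1 + (R2 || C) = 2512 - j78.45 Ω = 2513∠-1.8° Ω.
Step 5 — Power factor: PF = cos(φ) = Re(Z)/|Z| = 2511.7/2513 = 0.9995.
Step 6 — Type: Im(Z) = -78.45 ⇒ leading (phase φ = -1.8°).

PF = 0.9995 (leading, φ = -1.8°)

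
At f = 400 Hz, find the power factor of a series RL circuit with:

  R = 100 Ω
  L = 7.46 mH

Step 1 — Angular frequency: ω = 2π·f = 2π·400 = 2513 rad/s.
Step 2 — Component impedances:
  R: Z = R = 100 Ω
  L: Z = jωL = j·2513·0.00746 = 0 + j18.75 Ω
Step 3 — Series combination: Z_total = R + L = 100 + j18.75 Ω = 101.7∠10.6° Ω.
Step 4 — Power factor: PF = cos(φ) = Re(Z)/|Z| = 100/101.74 = 0.9829.
Step 5 — Type: Im(Z) = 18.75 ⇒ lagging (phase φ = 10.6°).

PF = 0.9829 (lagging, φ = 10.6°)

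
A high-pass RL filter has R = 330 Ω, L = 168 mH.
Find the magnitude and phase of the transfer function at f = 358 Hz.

Step 1 — Angular frequency: ω = 2π·358 = 2249 rad/s.
Step 2 — Transfer function: H(jω) = jωL/(R + jωL).
Step 3 — Numerator jωL = j·377.9; denominator R + jωL = 330 + j377.9.
Step 4 — H = 0.5674 + j0.4954.
Step 5 — Magnitude: |H| = 0.7532 (-2.5 dB); phase: φ = 41.1°.

|H| = 0.7532 (-2.5 dB), φ = 41.1°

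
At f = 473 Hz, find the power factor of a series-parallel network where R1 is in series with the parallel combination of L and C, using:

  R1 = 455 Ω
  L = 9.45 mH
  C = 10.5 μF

Step 1 — Angular frequency: ω = 2π·f = 2π·473 = 2972 rad/s.
Step 2 — Component impedances:
  R1: Z = R = 455 Ω
  L: Z = jωL = j·2972·0.00945 = 0 + j28.08 Ω
  C: Z = 1/(jωC) = -j/(ω·C) = 0 - j32.05 Ω
Step 3 — Parallel branch: L || C = 1/(1/L + 1/C) = 0 + j227.2 Ω.
Step 4 — Series with R1: Z_total = R1 + (L || C) = 455 + j227.2 Ω = 508.6∠26.5° Ω.
Step 5 — Power factor: PF = cos(φ) = Re(Z)/|Z| = 455/508.6 = 0.8946.
Step 6 — Type: Im(Z) = 227.2 ⇒ lagging (phase φ = 26.5°).

PF = 0.8946 (lagging, φ = 26.5°)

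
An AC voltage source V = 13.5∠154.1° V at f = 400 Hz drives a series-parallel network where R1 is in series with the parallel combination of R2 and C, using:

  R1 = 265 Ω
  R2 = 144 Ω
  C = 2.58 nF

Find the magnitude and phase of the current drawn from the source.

Step 1 — Angular frequency: ω = 2π·f = 2π·400 = 2513 rad/s.
Step 2 — Component impedances:
  R1: Z = R = 265 Ω
  R2: Z = R = 144 Ω
  C: Z = 1/(jωC) = -j/(ω·C) = 0 - j1.542e+05 Ω
Step 3 — Parallel branch: R2 || C = 1/(1/R2 + 1/C) = 144 - j0.1345 Ω.
Step 4 — Series with R1: Z_total = R1 + (R2 || C) = 409 - j0.1345 Ω = 409∠-0.0° Ω.
Step 5 — Source phasor: V = 13.5∠154.1° V = -12.14 + j5.897 V.
Step 6 — Ohm's law: I = V / Z_total = (-12.14 + j5.897) / (409 - j0.1345) = -0.0297 + j0.01441 A.
Step 7 — Convert to polar: |I| = 0.03301 A, ∠I = 154.1°.

I = 0.03301∠154.1° A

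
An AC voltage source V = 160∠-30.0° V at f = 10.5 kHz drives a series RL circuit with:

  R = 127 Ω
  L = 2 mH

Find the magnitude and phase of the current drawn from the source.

Step 1 — Angular frequency: ω = 2π·f = 2π·1.05e+04 = 6.597e+04 rad/s.
Step 2 — Component impedances:
  R: Z = R = 127 Ω
  L: Z = jωL = j·6.597e+04·0.002 = 0 + j131.9 Ω
Step 3 — Series combination: Z_total = R + L = 127 + j131.9 Ω = 183.1∠46.1° Ω.
Step 4 — Source phasor: V = 160∠-30.0° V = 138.6 - j80 V.
Step 5 — Ohm's law: I = V / Z_total = (138.6 - j80) / (127 + j131.9) = 0.21 - j0.8481 A.
Step 6 — Convert to polar: |I| = 0.8737 A, ∠I = -76.1°.

I = 0.8737∠-76.1° A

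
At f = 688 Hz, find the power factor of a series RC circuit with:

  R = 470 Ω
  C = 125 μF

Step 1 — Angular frequency: ω = 2π·f = 2π·688 = 4323 rad/s.
Step 2 — Component impedances:
  R: Z = R = 470 Ω
  C: Z = 1/(jωC) = -j/(ω·C) = 0 - j1.851 Ω
Step 3 — Series combination: Z_total = R + C = 470 - j1.851 Ω = 470∠-0.2° Ω.
Step 4 — Power factor: PF = cos(φ) = Re(Z)/|Z| = 470/470 = 1.
Step 5 — Type: Im(Z) = -1.851 ⇒ leading (phase φ = -0.2°).

PF = 1 (leading, φ = -0.2°)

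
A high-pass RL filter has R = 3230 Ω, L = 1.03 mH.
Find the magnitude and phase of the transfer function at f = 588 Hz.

Step 1 — Angular frequency: ω = 2π·588 = 3695 rad/s.
Step 2 — Transfer function: H(jω) = jωL/(R + jωL).
Step 3 — Numerator jωL = j·3.805; denominator R + jωL = 3230 + j3.805.
Step 4 — H = 1.388e-06 + j0.001178.
Step 5 — Magnitude: |H| = 0.001178 (-58.6 dB); phase: φ = 89.9°.

|H| = 0.001178 (-58.6 dB), φ = 89.9°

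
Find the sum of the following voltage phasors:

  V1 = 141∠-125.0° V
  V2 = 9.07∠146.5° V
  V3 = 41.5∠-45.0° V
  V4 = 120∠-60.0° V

Step 1 — Convert each phasor to rectangular form:
  V1 = 141·(cos(-125.0°) + j·sin(-125.0°)) = -80.87 - j115.5 V
  V2 = 9.07·(cos(146.5°) + j·sin(146.5°)) = -7.563 + j5.006 V
  V3 = 41.5·(cos(-45.0°) + j·sin(-45.0°)) = 29.34 - j29.34 V
  V4 = 120·(cos(-60.0°) + j·sin(-60.0°)) = 60 - j103.9 V
Step 2 — Sum components: V_total = 0.9073 - j243.8 V.
Step 3 — Convert to polar: |V_total| = 243.8 V, ∠V_total = -89.8°.

V_total = 243.8∠-89.8° V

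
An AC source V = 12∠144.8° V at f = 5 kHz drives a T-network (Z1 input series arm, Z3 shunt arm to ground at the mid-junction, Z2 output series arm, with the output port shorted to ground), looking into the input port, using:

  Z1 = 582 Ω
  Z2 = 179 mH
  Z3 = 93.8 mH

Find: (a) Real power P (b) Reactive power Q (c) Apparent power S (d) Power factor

Step 1 — Angular frequency: ω = 2π·f = 2π·5000 = 3.142e+04 rad/s.
Step 2 — Component impedances:
  Z1: Z = R = 582 Ω
  Z2: Z = jωL = j·3.142e+04·0.179 = 0 + j5623 Ω
  Z3: Z = jωL = j·3.142e+04·0.0938 = 0 + j2947 Ω
Step 3 — With the output port shorted to ground, the output series arm Z2 runs from the junction to ground; the shunt arm Z3 also runs from the junction to ground. They appear in parallel: Z3 || Z2 = 0 + j1934 Ω.
Step 4 — Series with input arm Z1: Z_in = Z1 + (Z3 || Z2) = 582 + j1934 Ω = 2019∠73.2° Ω.
Step 5 — Source phasor: V = 12∠144.8° V = -9.806 + j6.917 V.
Step 6 — Current: I = V / Z = 0.001881 + j0.005637 A = 0.005943∠71.6° A.
Step 7 — Complex power: S = V·I* = 0.02055 + j0.06829 VA.
Step 8 — Real power: P = Re(S) = 0.02055 W.
Step 9 — Reactive power: Q = Im(S) = 0.06829 VAR.
Step 10 — Apparent power: |S| = 0.07131 VA.
Step 11 — Power factor: PF = P/|S| = 0.2882 (lagging).

(a) P = 0.02055 W  (b) Q = 0.06829 VAR  (c) S = 0.07131 VA  (d) PF = 0.2882 (lagging)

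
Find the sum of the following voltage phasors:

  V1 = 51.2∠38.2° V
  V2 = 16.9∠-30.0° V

Step 1 — Convert each phasor to rectangular form:
  V1 = 51.2·(cos(38.2°) + j·sin(38.2°)) = 40.24 + j31.66 V
  V2 = 16.9·(cos(-30.0°) + j·sin(-30.0°)) = 14.64 - j8.45 V
Step 2 — Sum components: V_total = 54.87 + j23.21 V.
Step 3 — Convert to polar: |V_total| = 59.58 V, ∠V_total = 22.9°.

V_total = 59.58∠22.9° V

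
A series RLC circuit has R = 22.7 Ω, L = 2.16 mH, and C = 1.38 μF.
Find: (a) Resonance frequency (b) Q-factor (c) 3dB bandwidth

Step 1 — Resonance condition Im(Z)=0 gives ω₀ = 1/√(LC).
Step 2 — ω₀ = 1/√(0.00216·1.38e-06) = 1.832e+04 rad/s.
Step 3 — f₀ = ω₀/(2π) = 2915 Hz.
Step 4 — Series Q: Q = ω₀L/R = 1.832e+04·0.00216/22.7 = 1.743.
Step 5 — 3dB bandwidth: Δω = ω₀/Q = 1.051e+04 rad/s; BW = Δω/(2π) = 1673 Hz.

(a) f₀ = 2915 Hz  (b) Q = 1.743  (c) BW = 1673 Hz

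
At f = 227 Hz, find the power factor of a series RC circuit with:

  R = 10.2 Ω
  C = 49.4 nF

Step 1 — Angular frequency: ω = 2π·f = 2π·227 = 1426 rad/s.
Step 2 — Component impedances:
  R: Z = R = 10.2 Ω
  C: Z = 1/(jωC) = -j/(ω·C) = 0 - j1.419e+04 Ω
Step 3 — Series combination: Z_total = R + C = 10.2 - j1.419e+04 Ω = 1.419e+04∠-90.0° Ω.
Step 4 — Power factor: PF = cos(φ) = Re(Z)/|Z| = 10.2/14193 = 0.0007187.
Step 5 — Type: Im(Z) = -1.419e+04 ⇒ leading (phase φ = -90.0°).

PF = 0.0007187 (leading, φ = -90.0°)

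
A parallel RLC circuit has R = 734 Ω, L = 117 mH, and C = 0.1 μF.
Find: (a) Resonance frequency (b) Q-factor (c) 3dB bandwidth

Step 1 — Resonance: ω₀ = 1/√(LC) = 1/√(0.117·1e-07) = 9245 rad/s.
Step 2 — f₀ = ω₀/(2π) = 1471 Hz.
Step 3 — Parallel Q: Q = R/(ω₀L) = 734/(9245·0.117) = 0.6786.
Step 4 — Bandwidth: Δω = ω₀/Q = 1.362e+04 rad/s; BW = Δω/(2π) = 2168 Hz.

(a) f₀ = 1471 Hz  (b) Q = 0.6786  (c) BW = 2168 Hz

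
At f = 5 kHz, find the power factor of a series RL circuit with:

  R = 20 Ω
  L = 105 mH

Step 1 — Angular frequency: ω = 2π·f = 2π·5000 = 3.142e+04 rad/s.
Step 2 — Component impedances:
  R: Z = R = 20 Ω
  L: Z = jωL = j·3.142e+04·0.105 = 0 + j3299 Ω
Step 3 — Series combination: Z_total = R + L = 20 + j3299 Ω = 3299∠89.7° Ω.
Step 4 — Power factor: PF = cos(φ) = Re(Z)/|Z| = 20/3298.7 = 0.006063.
Step 5 — Type: Im(Z) = 3299 ⇒ lagging (phase φ = 89.7°).

PF = 0.006063 (lagging, φ = 89.7°)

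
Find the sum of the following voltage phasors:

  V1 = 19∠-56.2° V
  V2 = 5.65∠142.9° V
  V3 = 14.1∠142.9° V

Step 1 — Convert each phasor to rectangular form:
  V1 = 19·(cos(-56.2°) + j·sin(-56.2°)) = 10.57 - j15.79 V
  V2 = 5.65·(cos(142.9°) + j·sin(142.9°)) = -4.506 + j3.408 V
  V3 = 14.1·(cos(142.9°) + j·sin(142.9°)) = -11.25 + j8.505 V
Step 2 — Sum components: V_total = -5.183 - j3.875 V.
Step 3 — Convert to polar: |V_total| = 6.471 V, ∠V_total = -143.2°.

V_total = 6.471∠-143.2° V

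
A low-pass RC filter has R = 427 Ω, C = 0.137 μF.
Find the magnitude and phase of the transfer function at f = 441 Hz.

Step 1 — Angular frequency: ω = 2π·441 = 2771 rad/s.
Step 2 — Transfer function: H(jω) = 1/(1 + jωRC).
Step 3 — Denominator: 1 + jωRC = 1 + j·2771·427·1.37e-07 = 1 + j0.1621.
Step 4 — H = 0.9744 - j0.1579.
Step 5 — Magnitude: |H| = 0.9871 (-0.1 dB); phase: φ = -9.2°.

|H| = 0.9871 (-0.1 dB), φ = -9.2°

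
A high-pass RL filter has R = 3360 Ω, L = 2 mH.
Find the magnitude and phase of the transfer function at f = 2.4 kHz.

Step 1 — Angular frequency: ω = 2π·2400 = 1.508e+04 rad/s.
Step 2 — Transfer function: H(jω) = jωL/(R + jωL).
Step 3 — Numerator jωL = j·30.16; denominator R + jωL = 3360 + j30.16.
Step 4 — H = 8.056e-05 + j0.008975.
Step 5 — Magnitude: |H| = 0.008976 (-40.9 dB); phase: φ = 89.5°.

|H| = 0.008976 (-40.9 dB), φ = 89.5°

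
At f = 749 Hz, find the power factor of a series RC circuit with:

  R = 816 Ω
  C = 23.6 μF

Step 1 — Angular frequency: ω = 2π·f = 2π·749 = 4706 rad/s.
Step 2 — Component impedances:
  R: Z = R = 816 Ω
  C: Z = 1/(jωC) = -j/(ω·C) = 0 - j9.004 Ω
Step 3 — Series combination: Z_total = R + C = 816 - j9.004 Ω = 816∠-0.6° Ω.
Step 4 — Power factor: PF = cos(φ) = Re(Z)/|Z| = 816/816.05 = 0.9999.
Step 5 — Type: Im(Z) = -9.004 ⇒ leading (phase φ = -0.6°).

PF = 0.9999 (leading, φ = -0.6°)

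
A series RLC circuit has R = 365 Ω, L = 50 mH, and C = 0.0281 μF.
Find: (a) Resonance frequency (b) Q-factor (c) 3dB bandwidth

Step 1 — Resonance: ω₀ = 1/√(LC) = 1/√(0.05·2.81e-08) = 2.668e+04 rad/s.
Step 2 — f₀ = ω₀/(2π) = 4246 Hz.
Step 3 — Series Q: Q = ω₀L/R = 2.668e+04·0.05/365 = 3.655.
Step 4 — Bandwidth: Δω = ω₀/Q = 7300 rad/s; BW = Δω/(2π) = 1162 Hz.

(a) f₀ = 4246 Hz  (b) Q = 3.655  (c) BW = 1162 Hz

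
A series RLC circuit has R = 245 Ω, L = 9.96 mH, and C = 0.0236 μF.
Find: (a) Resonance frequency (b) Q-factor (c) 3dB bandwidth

Step 1 — Resonance condition Im(Z)=0 gives ω₀ = 1/√(LC).
Step 2 — ω₀ = 1/√(0.00996·2.36e-08) = 6.523e+04 rad/s.
Step 3 — f₀ = ω₀/(2π) = 1.038e+04 Hz.
Step 4 — Series Q: Q = ω₀L/R = 6.523e+04·0.00996/245 = 2.652.
Step 5 — 3dB bandwidth: Δω = ω₀/Q = 2.46e+04 rad/s; BW = Δω/(2π) = 3915 Hz.

(a) f₀ = 1.038e+04 Hz  (b) Q = 2.652  (c) BW = 3915 Hz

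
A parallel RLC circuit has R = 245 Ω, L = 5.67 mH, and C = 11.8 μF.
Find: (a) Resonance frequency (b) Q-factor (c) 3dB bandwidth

Step 1 — Resonance: ω₀ = 1/√(LC) = 1/√(0.00567·1.18e-05) = 3866 rad/s.
Step 2 — f₀ = ω₀/(2π) = 615.3 Hz.
Step 3 — Parallel Q: Q = R/(ω₀L) = 245/(3866·0.00567) = 11.18.
Step 4 — Bandwidth: Δω = ω₀/Q = 345.9 rad/s; BW = Δω/(2π) = 55.05 Hz.

(a) f₀ = 615.3 Hz  (b) Q = 11.18  (c) BW = 55.05 Hz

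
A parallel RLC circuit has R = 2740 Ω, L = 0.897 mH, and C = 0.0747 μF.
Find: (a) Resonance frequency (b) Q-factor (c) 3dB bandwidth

Step 1 — Resonance: ω₀ = 1/√(LC) = 1/√(0.000897·7.47e-08) = 1.222e+05 rad/s.
Step 2 — f₀ = ω₀/(2π) = 1.944e+04 Hz.
Step 3 — Parallel Q: Q = R/(ω₀L) = 2740/(1.222e+05·0.000897) = 25.
Step 4 — Bandwidth: Δω = ω₀/Q = 4886 rad/s; BW = Δω/(2π) = 777.6 Hz.

(a) f₀ = 1.944e+04 Hz  (b) Q = 25  (c) BW = 777.6 Hz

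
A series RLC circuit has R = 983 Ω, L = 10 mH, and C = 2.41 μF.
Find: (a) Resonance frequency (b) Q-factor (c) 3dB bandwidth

Step 1 — Resonance condition Im(Z)=0 gives ω₀ = 1/√(LC).
Step 2 — ω₀ = 1/√(0.01·2.41e-06) = 6442 rad/s.
Step 3 — f₀ = ω₀/(2π) = 1025 Hz.
Step 4 — Series Q: Q = ω₀L/R = 6442·0.01/983 = 0.06553.
Step 5 — 3dB bandwidth: Δω = ω₀/Q = 9.83e+04 rad/s; BW = Δω/(2π) = 1.564e+04 Hz.

(a) f₀ = 1025 Hz  (b) Q = 0.06553  (c) BW = 1.564e+04 Hz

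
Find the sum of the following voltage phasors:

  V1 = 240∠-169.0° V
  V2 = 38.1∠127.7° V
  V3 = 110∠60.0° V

Step 1 — Convert each phasor to rectangular form:
  V1 = 240·(cos(-169.0°) + j·sin(-169.0°)) = -235.6 - j45.79 V
  V2 = 38.1·(cos(127.7°) + j·sin(127.7°)) = -23.3 + j30.15 V
  V3 = 110·(cos(60.0°) + j·sin(60.0°)) = 55 + j95.26 V
Step 2 — Sum components: V_total = -203.9 + j79.61 V.
Step 3 — Convert to polar: |V_total| = 218.9 V, ∠V_total = 158.7°.

V_total = 218.9∠158.7° V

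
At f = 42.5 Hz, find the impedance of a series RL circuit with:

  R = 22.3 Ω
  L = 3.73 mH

Step 1 — Angular frequency: ω = 2π·f = 2π·42.5 = 267 rad/s.
Step 2 — Component impedances:
  R: Z = R = 22.3 Ω
  L: Z = jωL = j·267·0.00373 = 0 + j0.996 Ω
Step 3 — Series combination: Z_total = R + L = 22.3 + j0.996 Ω = 22.32∠2.6° Ω.

Z = 22.3 + j0.996 Ω = 22.32∠2.6° Ω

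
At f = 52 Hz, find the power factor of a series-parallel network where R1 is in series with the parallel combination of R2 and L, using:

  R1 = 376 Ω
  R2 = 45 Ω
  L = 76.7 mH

Step 1 — Angular frequency: ω = 2π·f = 2π·52 = 326.7 rad/s.
Step 2 — Component impedances:
  R1: Z = R = 376 Ω
  R2: Z = R = 45 Ω
  L: Z = jωL = j·326.7·0.0767 = 0 + j25.06 Ω
Step 3 — Parallel branch: R2 || L = 1/(1/R2 + 1/L) = 10.65 + j19.13 Ω.
Step 4 — Series with R1: Z_total = R1 + (R2 || L) = 386.7 + j19.13 Ω = 387.1∠2.8° Ω.
Step 5 — Power factor: PF = cos(φ) = Re(Z)/|Z| = 386.65/387.12 = 0.9988.
Step 6 — Type: Im(Z) = 19.13 ⇒ lagging (phase φ = 2.8°).

PF = 0.9988 (lagging, φ = 2.8°)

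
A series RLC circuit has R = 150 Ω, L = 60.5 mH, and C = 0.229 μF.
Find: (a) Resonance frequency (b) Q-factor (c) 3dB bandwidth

Step 1 — Resonance condition Im(Z)=0 gives ω₀ = 1/√(LC).
Step 2 — ω₀ = 1/√(0.0605·2.29e-07) = 8496 rad/s.
Step 3 — f₀ = ω₀/(2π) = 1352 Hz.
Step 4 — Series Q: Q = ω₀L/R = 8496·0.0605/150 = 3.427.
Step 5 — 3dB bandwidth: Δω = ω₀/Q = 2479 rad/s; BW = Δω/(2π) = 394.6 Hz.

(a) f₀ = 1352 Hz  (b) Q = 3.427  (c) BW = 394.6 Hz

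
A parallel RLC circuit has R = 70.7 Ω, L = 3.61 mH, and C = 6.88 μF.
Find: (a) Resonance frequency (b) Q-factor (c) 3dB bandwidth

Step 1 — Resonance: ω₀ = 1/√(LC) = 1/√(0.00361·6.88e-06) = 6345 rad/s.
Step 2 — f₀ = ω₀/(2π) = 1010 Hz.
Step 3 — Parallel Q: Q = R/(ω₀L) = 70.7/(6345·0.00361) = 3.086.
Step 4 — Bandwidth: Δω = ω₀/Q = 2056 rad/s; BW = Δω/(2π) = 327.2 Hz.

(a) f₀ = 1010 Hz  (b) Q = 3.086  (c) BW = 327.2 Hz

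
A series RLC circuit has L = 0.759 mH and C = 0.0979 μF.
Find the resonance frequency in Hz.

Step 1 — Resonance condition Im(Z)=0 gives ω₀ = 1/√(LC).
Step 2 — ω₀ = 1/√(0.000759·9.79e-08) = 1.16e+05 rad/s.
Step 3 — f₀ = ω₀/(2π) = 1.846e+04 Hz.

f₀ = 1.846e+04 Hz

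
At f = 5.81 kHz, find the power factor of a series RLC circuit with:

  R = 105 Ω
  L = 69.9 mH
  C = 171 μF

Step 1 — Angular frequency: ω = 2π·f = 2π·5810 = 3.651e+04 rad/s.
Step 2 — Component impedances:
  R: Z = R = 105 Ω
  L: Z = jωL = j·3.651e+04·0.0699 = 0 + j2552 Ω
  C: Z = 1/(jωC) = -j/(ω·C) = 0 - j0.1602 Ω
Step 3 — Series combination: Z_total = R + L + C = 105 + j2552 Ω = 2554∠87.6° Ω.
Step 4 — Power factor: PF = cos(φ) = Re(Z)/|Z| = 105/2553.7 = 0.04112.
Step 5 — Type: Im(Z) = 2552 ⇒ lagging (phase φ = 87.6°).

PF = 0.04112 (lagging, φ = 87.6°)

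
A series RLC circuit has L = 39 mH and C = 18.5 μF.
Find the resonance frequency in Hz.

Step 1 — Resonance condition Im(Z)=0 gives ω₀ = 1/√(LC).
Step 2 — ω₀ = 1/√(0.039·1.85e-05) = 1177 rad/s.
Step 3 — f₀ = ω₀/(2π) = 187.4 Hz.

f₀ = 187.4 Hz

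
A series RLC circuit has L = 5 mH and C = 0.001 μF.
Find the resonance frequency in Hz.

Step 1 — Resonance condition Im(Z)=0 gives ω₀ = 1/√(LC).
Step 2 — ω₀ = 1/√(0.005·1e-09) = 4.472e+05 rad/s.
Step 3 — f₀ = ω₀/(2π) = 7.118e+04 Hz.

f₀ = 7.118e+04 Hz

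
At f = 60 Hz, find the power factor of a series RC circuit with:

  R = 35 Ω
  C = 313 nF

Step 1 — Angular frequency: ω = 2π·f = 2π·60 = 377 rad/s.
Step 2 — Component impedances:
  R: Z = R = 35 Ω
  C: Z = 1/(jωC) = -j/(ω·C) = 0 - j8475 Ω
Step 3 — Series combination: Z_total = R + C = 35 - j8475 Ω = 8475∠-89.8° Ω.
Step 4 — Power factor: PF = cos(φ) = Re(Z)/|Z| = 35/8475 = 0.00413.
Step 5 — Type: Im(Z) = -8475 ⇒ leading (phase φ = -89.8°).

PF = 0.00413 (leading, φ = -89.8°)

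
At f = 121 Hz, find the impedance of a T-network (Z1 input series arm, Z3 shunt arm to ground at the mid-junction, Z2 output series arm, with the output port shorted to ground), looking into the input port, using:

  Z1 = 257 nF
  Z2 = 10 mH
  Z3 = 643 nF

Step 1 — Angular frequency: ω = 2π·f = 2π·121 = 760.3 rad/s.
Step 2 — Component impedances:
  Z1: Z = 1/(jωC) = -j/(ω·C) = 0 - j5118 Ω
  Z2: Z = jωL = j·760.3·0.01 = 0 + j7.603 Ω
  Z3: Z = 1/(jωC) = -j/(ω·C) = 0 - j2046 Ω
Step 3 — With the output port shorted to ground, the output series arm Z2 runs from the junction to ground; the shunt arm Z3 also runs from the junction to ground. They appear in parallel: Z3 || Z2 = 0 + j7.631 Ω.
Step 4 — Series with input arm Z1: Z_in = Z1 + (Z3 || Z2) = 0 - j5110 Ω = 5110∠-90.0° Ω.

Z = 0 - j5110 Ω = 5110∠-90.0° Ω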